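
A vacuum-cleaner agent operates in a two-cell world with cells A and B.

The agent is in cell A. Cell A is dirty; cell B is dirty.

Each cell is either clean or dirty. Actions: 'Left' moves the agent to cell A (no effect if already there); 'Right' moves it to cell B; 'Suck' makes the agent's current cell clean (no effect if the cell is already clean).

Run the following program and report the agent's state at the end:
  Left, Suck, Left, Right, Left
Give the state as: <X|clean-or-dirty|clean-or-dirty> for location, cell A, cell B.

1) do Left; now <A|dirty|dirty>
2) do Suck; now <A|clean|dirty>
3) do Left; now <A|clean|dirty>
4) do Right; now <B|clean|dirty>
5) do Left; now <A|clean|dirty>

<A|clean|dirty>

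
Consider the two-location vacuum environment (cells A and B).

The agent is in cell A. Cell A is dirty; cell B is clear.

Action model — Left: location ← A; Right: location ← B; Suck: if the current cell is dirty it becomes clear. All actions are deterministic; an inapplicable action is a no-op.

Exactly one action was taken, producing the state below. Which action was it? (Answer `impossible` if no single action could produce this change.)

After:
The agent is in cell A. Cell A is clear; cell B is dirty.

try  Left: (A; A:dirty, B:clear)
try Right: (B; A:dirty, B:clear)
try  Suck: (A; A:clear, B:clear)
no single action produces the after-state

impossible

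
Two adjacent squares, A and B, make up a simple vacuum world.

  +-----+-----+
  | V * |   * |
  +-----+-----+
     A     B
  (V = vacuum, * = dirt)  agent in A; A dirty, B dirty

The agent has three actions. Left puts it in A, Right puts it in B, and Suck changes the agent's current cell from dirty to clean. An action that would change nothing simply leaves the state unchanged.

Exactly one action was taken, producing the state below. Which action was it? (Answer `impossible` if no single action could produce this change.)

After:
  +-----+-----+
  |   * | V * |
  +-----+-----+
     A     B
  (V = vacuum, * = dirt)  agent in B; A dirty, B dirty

Right

try  Left: in A — A dirty, B dirty
try Right: in B — A dirty, B dirty  ← match
try  Suck: in A — A clean, B dirty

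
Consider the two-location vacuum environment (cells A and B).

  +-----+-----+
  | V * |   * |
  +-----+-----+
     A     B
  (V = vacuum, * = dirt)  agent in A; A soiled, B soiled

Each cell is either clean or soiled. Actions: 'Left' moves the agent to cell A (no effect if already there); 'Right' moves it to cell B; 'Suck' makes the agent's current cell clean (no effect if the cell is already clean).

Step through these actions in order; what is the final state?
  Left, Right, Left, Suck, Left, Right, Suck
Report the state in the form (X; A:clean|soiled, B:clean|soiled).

(B; A:clean, B:clean)

t=1 Left ⇒ (A; A:soiled, B:soiled)
t=2 Right ⇒ (B; A:soiled, B:soiled)
t=3 Left ⇒ (A; A:soiled, B:soiled)
t=4 Suck ⇒ (A; A:clean, B:soiled)
t=5 Left ⇒ (A; A:clean, B:soiled)
t=6 Right ⇒ (B; A:clean, B:soiled)
t=7 Suck ⇒ (B; A:clean, B:clean)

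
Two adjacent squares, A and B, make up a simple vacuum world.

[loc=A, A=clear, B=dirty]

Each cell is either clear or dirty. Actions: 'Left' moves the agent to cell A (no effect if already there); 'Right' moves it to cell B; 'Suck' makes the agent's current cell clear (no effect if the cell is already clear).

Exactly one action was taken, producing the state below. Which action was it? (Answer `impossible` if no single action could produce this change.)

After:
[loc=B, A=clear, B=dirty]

try  Left: in A — A clear, B dirty
try Right: in B — A clear, B dirty  ← match
try  Suck: in A — A clear, B dirty

Right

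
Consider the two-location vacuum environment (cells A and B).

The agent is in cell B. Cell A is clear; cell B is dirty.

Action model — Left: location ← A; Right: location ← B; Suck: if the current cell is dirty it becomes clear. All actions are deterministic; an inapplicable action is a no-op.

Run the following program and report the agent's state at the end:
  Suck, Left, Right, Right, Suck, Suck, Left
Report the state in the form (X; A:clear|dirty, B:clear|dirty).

1. Suck → (B; A:clear, B:clear)
2. Left → (A; A:clear, B:clear)
3. Right → (B; A:clear, B:clear)
4. Right → (B; A:clear, B:clear)
5. Suck → (B; A:clear, B:clear)
6. Suck → (B; A:clear, B:clear)
7. Left → (A; A:clear, B:clear)

(A; A:clear, B:clear)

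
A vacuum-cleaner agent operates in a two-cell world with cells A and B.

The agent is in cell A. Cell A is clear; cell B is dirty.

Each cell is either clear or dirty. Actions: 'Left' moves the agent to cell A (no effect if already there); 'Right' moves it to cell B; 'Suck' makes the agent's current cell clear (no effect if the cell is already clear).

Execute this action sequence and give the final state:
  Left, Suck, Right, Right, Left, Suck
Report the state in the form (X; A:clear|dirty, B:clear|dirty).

(A; A:clear, B:dirty)

t=1 Left ⇒ (A; A:clear, B:dirty)
t=2 Suck ⇒ (A; A:clear, B:dirty)
t=3 Right ⇒ (B; A:clear, B:dirty)
t=4 Right ⇒ (B; A:clear, B:dirty)
t=5 Left ⇒ (A; A:clear, B:dirty)
t=6 Suck ⇒ (A; A:clear, B:dirty)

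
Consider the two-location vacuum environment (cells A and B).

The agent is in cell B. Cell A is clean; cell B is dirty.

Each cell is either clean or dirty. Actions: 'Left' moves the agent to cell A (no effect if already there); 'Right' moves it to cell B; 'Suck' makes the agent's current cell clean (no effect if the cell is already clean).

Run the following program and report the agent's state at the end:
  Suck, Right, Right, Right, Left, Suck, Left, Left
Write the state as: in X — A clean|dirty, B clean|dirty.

step 1/8 (Suck): in B — A clean, B clean
step 2/8 (Right): in B — A clean, B clean
step 3/8 (Right): in B — A clean, B clean
step 4/8 (Right): in B — A clean, B clean
step 5/8 (Left): in A — A clean, B clean
step 6/8 (Suck): in A — A clean, B clean
step 7/8 (Left): in A — A clean, B clean
step 8/8 (Left): in A — A clean, B clean

in A — A clean, B clean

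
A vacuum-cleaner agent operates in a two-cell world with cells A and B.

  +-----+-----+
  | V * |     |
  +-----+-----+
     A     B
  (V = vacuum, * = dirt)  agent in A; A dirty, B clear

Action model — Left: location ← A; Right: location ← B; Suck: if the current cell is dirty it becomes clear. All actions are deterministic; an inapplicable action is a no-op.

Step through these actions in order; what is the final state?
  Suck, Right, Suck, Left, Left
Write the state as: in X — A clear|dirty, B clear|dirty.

1. Suck → in A — A clear, B clear
2. Right → in B — A clear, B clear
3. Suck → in B — A clear, B clear
4. Left → in A — A clear, B clear
5. Left → in A — A clear, B clear

in A — A clear, B clear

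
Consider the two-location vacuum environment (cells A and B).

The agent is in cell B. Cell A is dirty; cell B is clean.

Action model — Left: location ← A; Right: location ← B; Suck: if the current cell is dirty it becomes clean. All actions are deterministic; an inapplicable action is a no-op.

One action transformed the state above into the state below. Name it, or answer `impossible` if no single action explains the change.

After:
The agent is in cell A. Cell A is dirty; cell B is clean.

Left

try  Left: <A|dirty|clean>  ← match
try Right: <B|dirty|clean>
try  Suck: <B|dirty|clean>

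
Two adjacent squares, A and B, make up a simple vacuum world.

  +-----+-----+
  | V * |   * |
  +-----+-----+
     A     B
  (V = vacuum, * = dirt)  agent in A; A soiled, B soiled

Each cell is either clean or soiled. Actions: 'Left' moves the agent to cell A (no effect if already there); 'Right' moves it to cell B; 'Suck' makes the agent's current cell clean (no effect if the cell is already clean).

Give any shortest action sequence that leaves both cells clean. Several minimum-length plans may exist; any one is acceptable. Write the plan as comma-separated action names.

Suck, Right, Suck

t=1 Suck ⇒ in A — A clean, B soiled
t=2 Right ⇒ in B — A clean, B soiled
t=3 Suck ⇒ in B — A clean, B clean
min 3: Suck A + move + Suck B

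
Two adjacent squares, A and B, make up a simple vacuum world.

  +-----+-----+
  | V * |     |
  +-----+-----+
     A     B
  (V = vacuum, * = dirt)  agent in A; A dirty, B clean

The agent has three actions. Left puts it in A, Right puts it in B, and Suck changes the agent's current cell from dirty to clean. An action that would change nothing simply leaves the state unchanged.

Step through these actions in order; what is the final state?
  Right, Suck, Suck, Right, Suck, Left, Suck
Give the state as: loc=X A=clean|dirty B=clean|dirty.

loc=A A=clean B=clean

Right (#1): loc=B A=dirty B=clean
Suck (#2): loc=B A=dirty B=clean
Suck (#3): loc=B A=dirty B=clean
Right (#4): loc=B A=dirty B=clean
Suck (#5): loc=B A=dirty B=clean
Left (#6): loc=A A=dirty B=clean
Suck (#7): loc=A A=clean B=clean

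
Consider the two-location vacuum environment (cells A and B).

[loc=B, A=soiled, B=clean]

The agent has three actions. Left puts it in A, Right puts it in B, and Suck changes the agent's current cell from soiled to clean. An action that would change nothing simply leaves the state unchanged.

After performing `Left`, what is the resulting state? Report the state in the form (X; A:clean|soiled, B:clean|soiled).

(A; A:soiled, B:clean)

start: (B; A:soiled, B:clean)
Left (#1): (A; A:soiled, B:clean)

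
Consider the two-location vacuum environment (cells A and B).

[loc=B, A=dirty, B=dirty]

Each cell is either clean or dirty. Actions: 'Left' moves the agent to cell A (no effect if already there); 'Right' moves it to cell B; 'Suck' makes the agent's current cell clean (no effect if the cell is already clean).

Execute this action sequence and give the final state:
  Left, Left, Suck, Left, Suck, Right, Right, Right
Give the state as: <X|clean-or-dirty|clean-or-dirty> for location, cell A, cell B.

<B|clean|dirty>

Left (#1): <A|dirty|dirty>
Left (#2): <A|dirty|dirty>
Suck (#3): <A|clean|dirty>
Left (#4): <A|clean|dirty>
Suck (#5): <A|clean|dirty>
Right (#6): <B|clean|dirty>
Right (#7): <B|clean|dirty>
Right (#8): <B|clean|dirty>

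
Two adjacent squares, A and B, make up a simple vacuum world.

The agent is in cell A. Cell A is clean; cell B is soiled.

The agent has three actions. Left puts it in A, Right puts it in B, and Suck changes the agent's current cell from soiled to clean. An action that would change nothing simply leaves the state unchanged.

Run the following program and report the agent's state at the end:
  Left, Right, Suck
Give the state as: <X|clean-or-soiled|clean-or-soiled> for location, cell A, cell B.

step 1/3 (Left): <A|clean|soiled>
step 2/3 (Right): <B|clean|soiled>
step 3/3 (Suck): <B|clean|clean>

<B|clean|clean>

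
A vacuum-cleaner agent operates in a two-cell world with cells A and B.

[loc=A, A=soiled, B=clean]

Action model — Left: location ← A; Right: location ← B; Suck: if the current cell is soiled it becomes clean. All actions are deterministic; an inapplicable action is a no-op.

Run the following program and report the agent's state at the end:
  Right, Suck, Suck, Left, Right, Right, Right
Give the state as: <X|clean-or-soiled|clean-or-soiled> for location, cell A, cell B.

[1] after Right: <B|soiled|clean>
[2] after Suck: <B|soiled|clean>
[3] after Suck: <B|soiled|clean>
[4] after Left: <A|soiled|clean>
[5] after Right: <B|soiled|clean>
[6] after Right: <B|soiled|clean>
[7] after Right: <B|soiled|clean>

<B|soiled|clean>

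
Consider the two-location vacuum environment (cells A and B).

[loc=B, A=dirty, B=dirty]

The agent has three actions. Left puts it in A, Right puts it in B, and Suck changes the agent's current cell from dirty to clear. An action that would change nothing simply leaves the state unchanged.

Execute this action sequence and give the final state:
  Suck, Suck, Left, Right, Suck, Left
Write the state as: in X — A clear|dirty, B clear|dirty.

in A — A dirty, B clear

[1] after Suck: in B — A dirty, B clear
[2] after Suck: in B — A dirty, B clear
[3] after Left: in A — A dirty, B clear
[4] after Right: in B — A dirty, B clear
[5] after Suck: in B — A dirty, B clear
[6] after Left: in A — A dirty, B clear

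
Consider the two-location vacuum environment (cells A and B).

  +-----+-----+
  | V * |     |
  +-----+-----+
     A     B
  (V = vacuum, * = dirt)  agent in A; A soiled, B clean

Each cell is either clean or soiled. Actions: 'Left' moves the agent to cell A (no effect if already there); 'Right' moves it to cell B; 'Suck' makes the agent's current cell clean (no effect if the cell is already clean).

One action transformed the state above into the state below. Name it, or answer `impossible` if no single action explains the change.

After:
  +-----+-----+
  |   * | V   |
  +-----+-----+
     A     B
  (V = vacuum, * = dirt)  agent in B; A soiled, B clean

Right

try  Left: loc=A A=soiled B=clean
try Right: loc=B A=soiled B=clean  ← match
try  Suck: loc=A A=clean B=clean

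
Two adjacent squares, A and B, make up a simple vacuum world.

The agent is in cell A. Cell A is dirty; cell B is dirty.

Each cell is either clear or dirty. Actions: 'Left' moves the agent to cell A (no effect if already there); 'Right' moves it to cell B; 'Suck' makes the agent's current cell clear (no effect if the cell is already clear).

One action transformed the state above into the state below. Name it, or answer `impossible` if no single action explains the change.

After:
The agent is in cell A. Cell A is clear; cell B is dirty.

Suck

try  Left: in A — A dirty, B dirty
try Right: in B — A dirty, B dirty
try  Suck: in A — A clear, B dirty  ← match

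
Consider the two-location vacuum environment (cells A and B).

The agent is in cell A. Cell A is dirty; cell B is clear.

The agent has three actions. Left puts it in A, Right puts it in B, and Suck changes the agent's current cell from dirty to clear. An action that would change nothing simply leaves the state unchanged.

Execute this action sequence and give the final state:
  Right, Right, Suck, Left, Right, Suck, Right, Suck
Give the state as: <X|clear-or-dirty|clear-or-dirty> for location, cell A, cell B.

1) do Right; now <B|dirty|clear>
2) do Right; now <B|dirty|clear>
3) do Suck; now <B|dirty|clear>
4) do Left; now <A|dirty|clear>
5) do Right; now <B|dirty|clear>
6) do Suck; now <B|dirty|clear>
7) do Right; now <B|dirty|clear>
8) do Suck; now <B|dirty|clear>

<B|dirty|clear>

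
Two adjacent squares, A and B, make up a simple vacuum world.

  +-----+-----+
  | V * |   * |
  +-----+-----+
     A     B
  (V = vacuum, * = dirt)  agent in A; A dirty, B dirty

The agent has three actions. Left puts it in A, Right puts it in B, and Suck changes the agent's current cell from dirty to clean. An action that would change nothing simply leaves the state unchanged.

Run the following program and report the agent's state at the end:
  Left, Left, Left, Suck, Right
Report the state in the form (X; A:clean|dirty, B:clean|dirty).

Left (#1): (A; A:dirty, B:dirty)
Left (#2): (A; A:dirty, B:dirty)
Left (#3): (A; A:dirty, B:dirty)
Suck (#4): (A; A:clean, B:dirty)
Right (#5): (B; A:clean, B:dirty)

(B; A:clean, B:dirty)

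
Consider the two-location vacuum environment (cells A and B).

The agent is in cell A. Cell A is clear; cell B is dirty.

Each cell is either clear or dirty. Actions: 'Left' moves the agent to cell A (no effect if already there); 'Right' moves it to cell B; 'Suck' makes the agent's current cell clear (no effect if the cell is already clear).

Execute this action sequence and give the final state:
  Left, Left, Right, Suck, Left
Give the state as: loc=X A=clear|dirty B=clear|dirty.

loc=A A=clear B=clear

1) do Left; now loc=A A=clear B=dirty
2) do Left; now loc=A A=clear B=dirty
3) do Right; now loc=B A=clear B=dirty
4) do Suck; now loc=B A=clear B=clear
5) do Left; now loc=A A=clear B=clear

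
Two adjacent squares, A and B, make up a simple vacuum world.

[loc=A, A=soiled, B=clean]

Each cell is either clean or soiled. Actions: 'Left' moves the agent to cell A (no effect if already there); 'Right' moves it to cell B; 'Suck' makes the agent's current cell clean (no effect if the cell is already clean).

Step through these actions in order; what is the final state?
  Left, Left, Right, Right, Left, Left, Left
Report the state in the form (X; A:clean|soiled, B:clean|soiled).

(A; A:soiled, B:clean)

Left (#1): (A; A:soiled, B:clean)
Left (#2): (A; A:soiled, B:clean)
Right (#3): (B; A:soiled, B:clean)
Right (#4): (B; A:soiled, B:clean)
Left (#5): (A; A:soiled, B:clean)
Left (#6): (A; A:soiled, B:clean)
Left (#7): (A; A:soiled, B:clean)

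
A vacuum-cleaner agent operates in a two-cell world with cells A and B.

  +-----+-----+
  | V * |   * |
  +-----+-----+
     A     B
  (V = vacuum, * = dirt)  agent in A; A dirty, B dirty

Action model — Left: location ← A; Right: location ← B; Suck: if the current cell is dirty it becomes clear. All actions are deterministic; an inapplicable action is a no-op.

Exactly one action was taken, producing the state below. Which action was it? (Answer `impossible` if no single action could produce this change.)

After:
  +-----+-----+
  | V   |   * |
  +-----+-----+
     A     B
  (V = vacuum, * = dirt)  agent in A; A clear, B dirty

try  Left: loc=A A=dirty B=dirty
try Right: loc=B A=dirty B=dirty
try  Suck: loc=A A=clear B=dirty  ← match

Suck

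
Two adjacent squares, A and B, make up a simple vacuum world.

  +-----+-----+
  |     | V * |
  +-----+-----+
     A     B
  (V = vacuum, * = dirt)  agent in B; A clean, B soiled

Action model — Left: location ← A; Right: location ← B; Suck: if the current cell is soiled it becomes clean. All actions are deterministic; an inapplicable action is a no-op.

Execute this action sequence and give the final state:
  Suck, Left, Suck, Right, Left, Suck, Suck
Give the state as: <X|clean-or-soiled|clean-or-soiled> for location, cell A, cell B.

step 1/7 (Suck): <B|clean|clean>
step 2/7 (Left): <A|clean|clean>
step 3/7 (Suck): <A|clean|clean>
step 4/7 (Right): <B|clean|clean>
step 5/7 (Left): <A|clean|clean>
step 6/7 (Suck): <A|clean|clean>
step 7/7 (Suck): <A|clean|clean>

<A|clean|clean>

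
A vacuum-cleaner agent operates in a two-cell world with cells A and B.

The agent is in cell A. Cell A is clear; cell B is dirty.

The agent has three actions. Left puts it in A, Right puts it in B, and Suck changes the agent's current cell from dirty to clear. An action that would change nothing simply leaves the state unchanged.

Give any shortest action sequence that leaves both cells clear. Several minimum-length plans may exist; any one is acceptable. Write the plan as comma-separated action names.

step 1/2 (Right): loc=B A=clear B=dirty
step 2/2 (Suck): loc=B A=clear B=clear
min 2: go B then Suck

Right, Suck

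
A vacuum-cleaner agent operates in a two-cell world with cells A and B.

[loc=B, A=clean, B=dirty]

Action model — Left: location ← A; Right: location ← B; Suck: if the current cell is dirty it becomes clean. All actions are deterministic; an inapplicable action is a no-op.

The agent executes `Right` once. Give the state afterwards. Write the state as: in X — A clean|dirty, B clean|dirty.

start: in B — A clean, B dirty
t=1 Right ⇒ in B — A clean, B dirty

in B — A clean, B dirty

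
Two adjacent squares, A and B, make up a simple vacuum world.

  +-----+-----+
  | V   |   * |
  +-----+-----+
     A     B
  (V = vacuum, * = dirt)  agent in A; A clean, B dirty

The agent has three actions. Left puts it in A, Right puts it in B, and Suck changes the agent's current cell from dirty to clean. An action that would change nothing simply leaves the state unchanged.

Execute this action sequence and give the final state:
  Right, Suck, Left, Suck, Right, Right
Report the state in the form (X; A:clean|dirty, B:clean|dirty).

(B; A:clean, B:clean)

1) do Right; now (B; A:clean, B:dirty)
2) do Suck; now (B; A:clean, B:clean)
3) do Left; now (A; A:clean, B:clean)
4) do Suck; now (A; A:clean, B:clean)
5) do Right; now (B; A:clean, B:clean)
6) do Right; now (B; A:clean, B:clean)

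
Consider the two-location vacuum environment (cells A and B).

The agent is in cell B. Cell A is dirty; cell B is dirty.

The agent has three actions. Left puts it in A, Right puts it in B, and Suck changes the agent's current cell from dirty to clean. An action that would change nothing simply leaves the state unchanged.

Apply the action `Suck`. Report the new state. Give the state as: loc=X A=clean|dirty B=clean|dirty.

start: loc=B A=dirty B=dirty
1. Suck → loc=B A=dirty B=clean

loc=B A=dirty B=clean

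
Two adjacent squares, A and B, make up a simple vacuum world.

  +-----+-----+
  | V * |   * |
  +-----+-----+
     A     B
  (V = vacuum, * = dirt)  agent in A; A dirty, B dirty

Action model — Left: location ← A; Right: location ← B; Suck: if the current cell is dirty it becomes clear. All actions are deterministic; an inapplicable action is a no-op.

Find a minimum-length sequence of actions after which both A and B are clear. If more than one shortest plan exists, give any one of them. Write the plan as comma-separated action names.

Suck (#1): loc=A A=clear B=dirty
Right (#2): loc=B A=clear B=dirty
Suck (#3): loc=B A=clear B=clear
min 3: Suck A + move + Suck B

Suck, Right, Suck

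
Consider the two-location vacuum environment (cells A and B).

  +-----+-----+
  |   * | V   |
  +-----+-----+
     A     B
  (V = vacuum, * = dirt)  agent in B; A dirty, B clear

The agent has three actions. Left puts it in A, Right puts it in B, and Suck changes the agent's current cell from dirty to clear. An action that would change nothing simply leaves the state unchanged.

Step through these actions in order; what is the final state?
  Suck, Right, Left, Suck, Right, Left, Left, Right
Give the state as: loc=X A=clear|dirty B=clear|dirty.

1. Suck → loc=B A=dirty B=clear
2. Right → loc=B A=dirty B=clear
3. Left → loc=A A=dirty B=clear
4. Suck → loc=A A=clear B=clear
5. Right → loc=B A=clear B=clear
6. Left → loc=A A=clear B=clear
7. Left → loc=A A=clear B=clear
8. Right → loc=B A=clear B=clear

loc=B A=clear B=clear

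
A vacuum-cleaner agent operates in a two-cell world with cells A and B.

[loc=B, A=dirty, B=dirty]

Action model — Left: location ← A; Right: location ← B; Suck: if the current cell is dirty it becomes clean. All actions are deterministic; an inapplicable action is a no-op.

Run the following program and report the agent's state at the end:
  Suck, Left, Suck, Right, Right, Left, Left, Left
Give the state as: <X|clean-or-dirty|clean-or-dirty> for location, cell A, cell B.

<A|clean|clean>

1) do Suck; now <B|dirty|clean>
2) do Left; now <A|dirty|clean>
3) do Suck; now <A|clean|clean>
4) do Right; now <B|clean|clean>
5) do Right; now <B|clean|clean>
6) do Left; now <A|clean|clean>
7) do Left; now <A|clean|clean>
8) do Left; now <A|clean|clean>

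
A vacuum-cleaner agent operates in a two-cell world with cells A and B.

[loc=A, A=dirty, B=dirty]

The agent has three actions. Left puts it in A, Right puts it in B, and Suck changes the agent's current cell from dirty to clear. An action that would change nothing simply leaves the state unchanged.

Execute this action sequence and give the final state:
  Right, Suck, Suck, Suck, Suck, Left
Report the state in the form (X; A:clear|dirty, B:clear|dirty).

t=1 Right ⇒ (B; A:dirty, B:dirty)
t=2 Suck ⇒ (B; A:dirty, B:clear)
t=3 Suck ⇒ (B; A:dirty, B:clear)
t=4 Suck ⇒ (B; A:dirty, B:clear)
t=5 Suck ⇒ (B; A:dirty, B:clear)
t=6 Left ⇒ (A; A:dirty, B:clear)

(A; A:dirty, B:clear)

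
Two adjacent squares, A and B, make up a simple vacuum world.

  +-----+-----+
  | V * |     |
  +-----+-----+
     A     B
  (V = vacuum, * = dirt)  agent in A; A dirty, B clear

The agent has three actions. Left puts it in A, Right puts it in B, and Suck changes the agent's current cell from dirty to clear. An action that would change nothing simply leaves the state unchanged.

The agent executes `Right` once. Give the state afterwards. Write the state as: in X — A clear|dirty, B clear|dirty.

in B — A dirty, B clear

start: in A — A dirty, B clear
1) do Right; now in B — A dirty, B clear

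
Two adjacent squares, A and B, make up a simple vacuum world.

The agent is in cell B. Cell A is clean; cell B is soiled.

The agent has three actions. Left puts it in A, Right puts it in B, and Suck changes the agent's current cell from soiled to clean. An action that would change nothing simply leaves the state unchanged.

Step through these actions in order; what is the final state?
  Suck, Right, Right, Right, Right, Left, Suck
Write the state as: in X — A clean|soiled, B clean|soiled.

[1] after Suck: in B — A clean, B clean
[2] after Right: in B — A clean, B clean
[3] after Right: in B — A clean, B clean
[4] after Right: in B — A clean, B clean
[5] after Right: in B — A clean, B clean
[6] after Left: in A — A clean, B clean
[7] after Suck: in A — A clean, B clean

in A — A clean, B clean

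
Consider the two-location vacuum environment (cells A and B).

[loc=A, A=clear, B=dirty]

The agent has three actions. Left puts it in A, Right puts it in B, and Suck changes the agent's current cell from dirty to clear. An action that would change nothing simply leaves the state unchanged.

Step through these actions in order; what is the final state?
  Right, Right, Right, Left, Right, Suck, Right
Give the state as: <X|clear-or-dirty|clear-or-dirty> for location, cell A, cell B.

<B|clear|clear>

1) do Right; now <B|clear|dirty>
2) do Right; now <B|clear|dirty>
3) do Right; now <B|clear|dirty>
4) do Left; now <A|clear|dirty>
5) do Right; now <B|clear|dirty>
6) do Suck; now <B|clear|clear>
7) do Right; now <B|clear|clear>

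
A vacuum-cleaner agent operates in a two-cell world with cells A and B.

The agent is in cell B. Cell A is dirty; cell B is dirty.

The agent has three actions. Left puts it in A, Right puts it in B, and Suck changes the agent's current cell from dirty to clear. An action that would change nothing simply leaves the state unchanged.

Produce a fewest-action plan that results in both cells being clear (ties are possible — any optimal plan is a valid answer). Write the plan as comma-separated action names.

[1] after Suck: loc=B A=dirty B=clear
[2] after Left: loc=A A=dirty B=clear
[3] after Suck: loc=A A=clear B=clear
min 3: Suck B + move + Suck A

Suck, Left, Suck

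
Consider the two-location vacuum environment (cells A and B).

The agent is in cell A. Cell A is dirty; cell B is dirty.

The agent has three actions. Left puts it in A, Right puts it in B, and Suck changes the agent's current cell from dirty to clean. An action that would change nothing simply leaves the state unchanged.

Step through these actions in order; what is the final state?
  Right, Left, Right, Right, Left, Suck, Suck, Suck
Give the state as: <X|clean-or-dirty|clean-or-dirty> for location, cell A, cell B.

<A|clean|dirty>

1) do Right; now <B|dirty|dirty>
2) do Left; now <A|dirty|dirty>
3) do Right; now <B|dirty|dirty>
4) do Right; now <B|dirty|dirty>
5) do Left; now <A|dirty|dirty>
6) do Suck; now <A|clean|dirty>
7) do Suck; now <A|clean|dirty>
8) do Suck; now <A|clean|dirty>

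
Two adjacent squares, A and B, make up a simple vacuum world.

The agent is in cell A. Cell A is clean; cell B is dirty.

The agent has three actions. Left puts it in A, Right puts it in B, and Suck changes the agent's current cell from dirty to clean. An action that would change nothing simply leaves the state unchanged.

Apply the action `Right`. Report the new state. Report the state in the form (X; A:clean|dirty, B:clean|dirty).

start: (A; A:clean, B:dirty)
Right (#1): (B; A:clean, B:dirty)

(B; A:clean, B:dirty)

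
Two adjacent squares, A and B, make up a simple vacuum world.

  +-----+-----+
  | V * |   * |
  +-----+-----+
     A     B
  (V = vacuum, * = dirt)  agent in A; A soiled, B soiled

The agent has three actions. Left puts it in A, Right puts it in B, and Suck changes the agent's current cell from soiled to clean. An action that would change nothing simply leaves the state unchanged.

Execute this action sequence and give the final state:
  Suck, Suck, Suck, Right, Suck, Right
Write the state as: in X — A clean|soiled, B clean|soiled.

Suck (#1): in A — A clean, B soiled
Suck (#2): in A — A clean, B soiled
Suck (#3): in A — A clean, B soiled
Right (#4): in B — A clean, B soiled
Suck (#5): in B — A clean, B clean
Right (#6): in B — A clean, B clean

in B — A clean, B clean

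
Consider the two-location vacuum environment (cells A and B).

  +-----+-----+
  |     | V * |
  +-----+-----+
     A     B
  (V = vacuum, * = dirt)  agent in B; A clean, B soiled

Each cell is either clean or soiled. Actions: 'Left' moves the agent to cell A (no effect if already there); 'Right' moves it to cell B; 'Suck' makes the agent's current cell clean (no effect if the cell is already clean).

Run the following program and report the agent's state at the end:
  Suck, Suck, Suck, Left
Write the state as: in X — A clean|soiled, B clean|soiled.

1) do Suck; now in B — A clean, B clean
2) do Suck; now in B — A clean, B clean
3) do Suck; now in B — A clean, B clean
4) do Left; now in A — A clean, B clean

in A — A clean, B clean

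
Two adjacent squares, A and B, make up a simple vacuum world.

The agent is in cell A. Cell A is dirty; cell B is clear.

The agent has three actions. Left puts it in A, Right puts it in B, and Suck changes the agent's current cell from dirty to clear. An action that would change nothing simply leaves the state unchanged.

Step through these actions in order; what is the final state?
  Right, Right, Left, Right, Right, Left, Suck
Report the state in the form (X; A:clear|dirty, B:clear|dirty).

1. Right → (B; A:dirty, B:clear)
2. Right → (B; A:dirty, B:clear)
3. Left → (A; A:dirty, B:clear)
4. Right → (B; A:dirty, B:clear)
5. Right → (B; A:dirty, B:clear)
6. Left → (A; A:dirty, B:clear)
7. Suck → (A; A:clear, B:clear)

(A; A:clear, B:clear)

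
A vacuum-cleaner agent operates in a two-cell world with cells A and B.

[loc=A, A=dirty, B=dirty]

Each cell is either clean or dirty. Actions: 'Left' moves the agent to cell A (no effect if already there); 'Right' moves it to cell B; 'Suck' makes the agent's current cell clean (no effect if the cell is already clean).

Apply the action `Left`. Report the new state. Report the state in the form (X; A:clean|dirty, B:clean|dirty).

start: (A; A:dirty, B:dirty)
Left (#1): (A; A:dirty, B:dirty)

(A; A:dirty, B:dirty)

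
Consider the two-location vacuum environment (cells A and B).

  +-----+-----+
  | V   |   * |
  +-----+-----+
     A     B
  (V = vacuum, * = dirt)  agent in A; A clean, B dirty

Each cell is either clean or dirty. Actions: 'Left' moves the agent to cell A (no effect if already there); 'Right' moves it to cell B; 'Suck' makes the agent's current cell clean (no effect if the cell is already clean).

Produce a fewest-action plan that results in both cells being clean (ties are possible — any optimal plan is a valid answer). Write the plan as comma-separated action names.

1) do Right; now <B|clean|dirty>
2) do Suck; now <B|clean|clean>
min 2: go B then Suck

Right, Suck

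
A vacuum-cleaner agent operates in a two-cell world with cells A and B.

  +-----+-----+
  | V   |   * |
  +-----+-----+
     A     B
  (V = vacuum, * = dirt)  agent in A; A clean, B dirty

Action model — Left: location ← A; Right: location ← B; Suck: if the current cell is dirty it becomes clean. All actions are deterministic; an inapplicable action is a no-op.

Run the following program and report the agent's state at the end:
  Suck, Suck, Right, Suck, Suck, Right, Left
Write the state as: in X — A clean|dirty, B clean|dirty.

in A — A clean, B clean

t=1 Suck ⇒ in A — A clean, B dirty
t=2 Suck ⇒ in A — A clean, B dirty
t=3 Right ⇒ in B — A clean, B dirty
t=4 Suck ⇒ in B — A clean, B clean
t=5 Suck ⇒ in B — A clean, B clean
t=6 Right ⇒ in B — A clean, B clean
t=7 Left ⇒ in A — A clean, B clean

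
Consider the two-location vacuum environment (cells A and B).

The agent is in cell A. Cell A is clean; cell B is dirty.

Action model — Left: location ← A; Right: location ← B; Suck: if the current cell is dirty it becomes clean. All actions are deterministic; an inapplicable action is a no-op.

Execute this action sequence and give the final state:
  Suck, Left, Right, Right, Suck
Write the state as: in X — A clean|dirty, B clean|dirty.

in B — A clean, B clean

Suck (#1): in A — A clean, B dirty
Left (#2): in A — A clean, B dirty
Right (#3): in B — A clean, B dirty
Right (#4): in B — A clean, B dirty
Suck (#5): in B — A clean, B clean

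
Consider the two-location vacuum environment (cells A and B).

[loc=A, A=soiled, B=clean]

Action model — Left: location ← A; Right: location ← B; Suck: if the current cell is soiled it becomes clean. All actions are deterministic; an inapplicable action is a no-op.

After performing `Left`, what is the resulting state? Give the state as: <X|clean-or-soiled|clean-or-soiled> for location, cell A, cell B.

start: <A|soiled|clean>
[1] after Left: <A|soiled|clean>

<A|soiled|clean>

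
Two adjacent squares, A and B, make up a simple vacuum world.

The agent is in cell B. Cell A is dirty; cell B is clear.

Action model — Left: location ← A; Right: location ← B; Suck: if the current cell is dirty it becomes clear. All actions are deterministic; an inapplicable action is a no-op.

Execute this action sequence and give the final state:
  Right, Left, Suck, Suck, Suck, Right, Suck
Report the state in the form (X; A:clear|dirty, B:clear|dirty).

(B; A:clear, B:clear)

t=1 Right ⇒ (B; A:dirty, B:clear)
t=2 Left ⇒ (A; A:dirty, B:clear)
t=3 Suck ⇒ (A; A:clear, B:clear)
t=4 Suck ⇒ (A; A:clear, B:clear)
t=5 Suck ⇒ (A; A:clear, B:clear)
t=6 Right ⇒ (B; A:clear, B:clear)
t=7 Suck ⇒ (B; A:clear, B:clear)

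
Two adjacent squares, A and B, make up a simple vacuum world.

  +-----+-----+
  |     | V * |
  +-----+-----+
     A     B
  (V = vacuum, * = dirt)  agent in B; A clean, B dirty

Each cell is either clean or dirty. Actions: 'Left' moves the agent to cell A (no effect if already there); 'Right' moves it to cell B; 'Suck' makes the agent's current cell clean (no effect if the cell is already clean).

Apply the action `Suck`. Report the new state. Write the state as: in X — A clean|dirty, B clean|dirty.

in B — A clean, B clean

start: in B — A clean, B dirty
1) do Suck; now in B — A clean, B clean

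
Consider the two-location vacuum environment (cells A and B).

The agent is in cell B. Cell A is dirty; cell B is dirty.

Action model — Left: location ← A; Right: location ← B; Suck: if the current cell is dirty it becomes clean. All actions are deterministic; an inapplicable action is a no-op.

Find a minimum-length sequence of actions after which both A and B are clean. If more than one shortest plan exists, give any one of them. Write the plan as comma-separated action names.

t=1 Suck ⇒ loc=B A=dirty B=clean
t=2 Left ⇒ loc=A A=dirty B=clean
t=3 Suck ⇒ loc=A A=clean B=clean
min 3: Suck B + move + Suck A

Suck, Left, Suck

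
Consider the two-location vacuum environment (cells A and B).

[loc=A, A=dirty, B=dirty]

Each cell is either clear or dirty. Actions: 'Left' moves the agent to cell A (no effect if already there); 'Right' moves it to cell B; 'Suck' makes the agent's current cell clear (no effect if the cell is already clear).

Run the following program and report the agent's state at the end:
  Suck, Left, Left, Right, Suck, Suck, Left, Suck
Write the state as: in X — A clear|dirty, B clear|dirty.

step 1/8 (Suck): in A — A clear, B dirty
step 2/8 (Left): in A — A clear, B dirty
step 3/8 (Left): in A — A clear, B dirty
step 4/8 (Right): in B — A clear, B dirty
step 5/8 (Suck): in B — A clear, B clear
step 6/8 (Suck): in B — A clear, B clear
step 7/8 (Left): in A — A clear, B clear
step 8/8 (Suck): in A — A clear, B clear

in A — A clear, B clear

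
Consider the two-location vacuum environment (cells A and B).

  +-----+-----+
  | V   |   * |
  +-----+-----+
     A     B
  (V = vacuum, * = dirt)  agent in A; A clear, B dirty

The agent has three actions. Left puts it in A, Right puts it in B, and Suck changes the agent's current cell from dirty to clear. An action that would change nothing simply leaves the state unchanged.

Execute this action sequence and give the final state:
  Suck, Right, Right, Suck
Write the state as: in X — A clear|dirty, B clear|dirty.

1. Suck → in A — A clear, B dirty
2. Right → in B — A clear, B dirty
3. Right → in B — A clear, B dirty
4. Suck → in B — A clear, B clear

in B — A clear, B clear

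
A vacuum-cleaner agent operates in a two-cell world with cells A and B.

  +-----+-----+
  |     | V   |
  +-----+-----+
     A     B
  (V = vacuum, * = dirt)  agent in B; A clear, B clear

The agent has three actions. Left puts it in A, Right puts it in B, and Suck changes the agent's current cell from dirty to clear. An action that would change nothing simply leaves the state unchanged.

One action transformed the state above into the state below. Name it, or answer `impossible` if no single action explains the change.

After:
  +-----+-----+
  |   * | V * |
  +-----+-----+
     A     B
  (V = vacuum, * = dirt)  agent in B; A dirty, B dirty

try  Left: <A|clear|clear>
try Right: <B|clear|clear>
try  Suck: <B|clear|clear>
no single action produces the after-state

impossible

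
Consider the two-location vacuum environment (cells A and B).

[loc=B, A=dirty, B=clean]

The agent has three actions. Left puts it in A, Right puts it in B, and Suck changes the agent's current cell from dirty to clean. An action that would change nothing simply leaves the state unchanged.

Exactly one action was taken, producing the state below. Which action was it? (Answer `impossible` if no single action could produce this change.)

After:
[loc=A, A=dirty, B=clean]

try  Left: (A; A:dirty, B:clean)  ← match
try Right: (B; A:dirty, B:clean)
try  Suck: (B; A:dirty, B:clean)

Left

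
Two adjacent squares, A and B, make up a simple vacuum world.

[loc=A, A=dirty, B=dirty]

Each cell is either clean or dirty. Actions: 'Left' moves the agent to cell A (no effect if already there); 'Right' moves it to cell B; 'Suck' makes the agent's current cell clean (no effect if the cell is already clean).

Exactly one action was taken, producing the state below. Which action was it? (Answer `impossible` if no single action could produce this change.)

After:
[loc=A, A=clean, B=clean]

impossible

try  Left: <A|dirty|dirty>
try Right: <B|dirty|dirty>
try  Suck: <A|clean|dirty>
no single action produces the after-state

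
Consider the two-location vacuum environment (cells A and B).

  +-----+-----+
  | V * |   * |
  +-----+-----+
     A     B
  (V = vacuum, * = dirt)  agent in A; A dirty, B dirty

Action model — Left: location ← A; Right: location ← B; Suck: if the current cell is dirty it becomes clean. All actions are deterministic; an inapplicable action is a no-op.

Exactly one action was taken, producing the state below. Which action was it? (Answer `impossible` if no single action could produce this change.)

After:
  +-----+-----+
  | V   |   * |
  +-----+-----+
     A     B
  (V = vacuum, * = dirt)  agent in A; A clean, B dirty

try  Left: in A — A dirty, B dirty
try Right: in B — A dirty, B dirty
try  Suck: in A — A clean, B dirty  ← match

Suck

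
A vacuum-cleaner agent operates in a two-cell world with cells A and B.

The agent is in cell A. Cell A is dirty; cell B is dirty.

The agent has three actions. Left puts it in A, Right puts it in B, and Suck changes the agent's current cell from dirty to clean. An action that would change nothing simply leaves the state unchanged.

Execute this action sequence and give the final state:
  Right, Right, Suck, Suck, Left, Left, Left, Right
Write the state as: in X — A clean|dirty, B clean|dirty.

1. Right → in B — A dirty, B dirty
2. Right → in B — A dirty, B dirty
3. Suck → in B — A dirty, B clean
4. Suck → in B — A dirty, B clean
5. Left → in A — A dirty, B clean
6. Left → in A — A dirty, B clean
7. Left → in A — A dirty, B clean
8. Right → in B — A dirty, B clean

in B — A dirty, B clean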